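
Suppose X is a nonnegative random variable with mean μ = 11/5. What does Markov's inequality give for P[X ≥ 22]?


μ = E[X] = 11/5, a = 22.
Markov: P[X ≥ 22] ≤ μ/a = (11/5)/22 = 1/10.
Numerically: ≈ 0.10000.
(Since a = 22 > μ = 2.20000, the bound 1/10 is < 1 and informative.)

P[X ≥ 22] ≤ 1/10 ≈ 0.10000.


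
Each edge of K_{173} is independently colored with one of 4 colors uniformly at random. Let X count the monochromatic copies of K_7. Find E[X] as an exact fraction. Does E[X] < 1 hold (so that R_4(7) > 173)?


E[X] = C(173, 7) · 4^{1 − 21} = 813769676772 · 4^{−20} = 813769676772/1099511627776.
As a reduced fraction: E[X] = 203442419193/274877906944 ≈ 0.740119.
Is E[X] < 1? YES.
Since E[X] < 1, there exists a 4-coloring of K_{173} with no monochromatic K_7; hence R_4(7) > 173.

E[X] = 203442419193/274877906944 ≈ 0.740119; E[X] < 1, so R_4(7) > 173.


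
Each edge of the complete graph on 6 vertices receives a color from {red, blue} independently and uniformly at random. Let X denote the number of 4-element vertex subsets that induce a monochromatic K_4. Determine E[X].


Let X = Σ_S X_S over the C(6, 4) = 15 subsets S of size 4, where X_S = 1 if the K_4 on S is monochromatic.
For a fixed S, the K_4 on S has C(4, 2) = 6 edges. P[all 6 edges red] = (1/2)^6, and likewise for blue, so P[monochromatic] = 2·(1/2)^6 = 2^{1 − 6} = 1/32.
By linearity of expectation: E[X] = C(6, 4) · 2^{1 − 6} = 15 · 1/32 = 15/32.
Numerically: E[X] ≈ 0.4688.

E[X] = C(6,4)·2^(1−C(4,2)) = 15/32 ≈ 0.4688.


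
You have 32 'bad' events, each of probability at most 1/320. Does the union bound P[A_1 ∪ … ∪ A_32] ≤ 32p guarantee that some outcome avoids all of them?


Union bound: P[∪_{i=1}^{32} A_i] ≤ Σ_i P[A_i] ≤ 32·p = 32·(1/320) = 1/10.
Numerically: 1/10 ≈ 0.1000.
Is 1/10 < 1? YES.
Since P[∪ A_i] ≤ 1/10 < 1, the complement has P[∩ A_i^c] ≥ 1 − 1/10 = 9/10 > 0, so some outcome avoids every A_i.

32·p = 1/10 ≈ 0.1000; existence CERTIFIED by the union bound.


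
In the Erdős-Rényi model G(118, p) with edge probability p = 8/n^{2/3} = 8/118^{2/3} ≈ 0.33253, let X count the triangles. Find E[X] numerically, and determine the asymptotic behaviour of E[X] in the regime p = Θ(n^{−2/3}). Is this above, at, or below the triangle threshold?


Number of potential triangles: C(118, 3) = 266916.
Each occurs with probability p³ ≈ (0.33253)³ ≈ 3.6771043e-02.
By linearity: E[X] = C(118, 3)·p³ ≈ 266916 · 3.6771043e-02 ≈ 9814.77966.
Since α = 2/3 < 1, p = c/n^{2/3} ≫ 1/n is above the triangle threshold p ~ 1/n. Asymptotically E[X] ~ (c³/6)·n^{3(1−α)} = (8³/6)·n^{1} → ∞; triangles are abundant w.h.p.

E[X] ≈ 9814.77966; in regime p = Θ(1/n^{2/3}) E[X] diverges (above the triangle threshold p ~ 1/n).


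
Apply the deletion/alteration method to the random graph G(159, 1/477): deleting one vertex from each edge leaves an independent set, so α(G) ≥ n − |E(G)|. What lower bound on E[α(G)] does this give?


E[|E(G)|] = C(159, 2)·p = 12561 · (1/477) = 79/3.
E[α(G)] ≥ n − E[|E(G)|] = 159 − 79/3 = 398/3.
Numerically: ≈ 132.6667.
(This is only a lower bound; the true E[α(G)] may be larger.)

E[α(G)] ≥ 398/3 ≈ 132.6667.


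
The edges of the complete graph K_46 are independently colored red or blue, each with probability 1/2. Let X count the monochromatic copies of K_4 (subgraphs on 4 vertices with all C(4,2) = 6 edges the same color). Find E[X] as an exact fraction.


Let X = Σ_S X_S over the C(46, 4) = 163185 subsets S of size 4, where X_S = 1 if the K_4 on S is monochromatic.
For a fixed S, the K_4 on S has C(4, 2) = 6 edges. P[all 6 edges red] = (1/2)^6, and likewise for blue, so P[monochromatic] = 2·(1/2)^6 = 2^{1 − 6} = 1/32.
Summing: E[X] = C(46, 4) · 2^{1 − 6} = 163185 · 1/32 = 163185/32.
Numerically: E[X] ≈ 5099.5312.

E[X] = C(46,4)·2^(1−C(4,2)) = 163185/32 ≈ 5099.5312.


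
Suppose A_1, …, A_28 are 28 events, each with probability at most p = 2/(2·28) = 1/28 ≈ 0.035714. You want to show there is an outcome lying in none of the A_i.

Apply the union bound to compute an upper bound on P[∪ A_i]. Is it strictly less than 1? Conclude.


Union bound: P[∪_{i=1}^{28} A_i] ≤ Σ_i P[A_i] ≤ 28·p = 28·(1/28) = 1.
Numerically: 1 ≈ 1.000000.
Is 1 < 1? NO.
Since the bound 1 is ≥ 1, the union bound is uninformative here; it does NOT by itself certify existence.

28·p = 1 ≈ 1.000000; existence NOT certified by the union bound.


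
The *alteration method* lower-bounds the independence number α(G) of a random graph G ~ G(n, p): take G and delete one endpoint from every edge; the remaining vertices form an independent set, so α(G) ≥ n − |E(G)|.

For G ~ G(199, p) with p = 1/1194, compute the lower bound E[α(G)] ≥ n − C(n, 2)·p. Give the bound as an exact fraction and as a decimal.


E[|E(G)|] = C(199, 2)·p = 19701 · (1/1194) = 33/2.
E[α(G)] ≥ n − E[|E(G)|] = 199 − 33/2 = 365/2.
Numerically: ≈ 182.5000.
(This is only a lower bound; the true E[α(G)] may be larger.)

E[α(G)] ≥ 365/2 ≈ 182.5000.


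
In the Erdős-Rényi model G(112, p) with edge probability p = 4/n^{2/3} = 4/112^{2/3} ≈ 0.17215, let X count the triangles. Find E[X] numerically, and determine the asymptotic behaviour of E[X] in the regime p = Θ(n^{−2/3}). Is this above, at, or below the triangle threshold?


Number of potential triangles: C(112, 3) = 227920.
Each occurs with probability p³ ≈ (0.17215)³ ≈ 5.1020408e-03.
By linearity: E[X] = C(112, 3)·p³ ≈ 227920 · 5.1020408e-03 ≈ 1162.85714.
Since α = 2/3 < 1, p = c/n^{2/3} ≫ 1/n is above the triangle threshold p ~ 1/n. Asymptotically E[X] ~ (c³/6)·n^{3(1−α)} = (4³/6)·n^{1} → ∞; triangles are abundant w.h.p.

E[X] ≈ 1162.85714; in regime p = Θ(1/n^{2/3}) E[X] diverges (above the triangle threshold p ~ 1/n).


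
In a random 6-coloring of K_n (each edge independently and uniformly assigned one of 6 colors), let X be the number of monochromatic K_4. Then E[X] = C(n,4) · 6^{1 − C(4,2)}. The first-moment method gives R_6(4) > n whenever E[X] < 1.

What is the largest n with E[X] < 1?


We need C(n, 4) · 6^{1 − 6} < 1, i.e. C(n, 4) < 6^{6 − 1} = 7776.
Check values of n near the boundary:
  n = 17: C(17, 4) = 2380; 2380 < 7776? YES
  n = 18: C(18, 4) = 3060; 3060 < 7776? YES
  n = 19: C(19, 4) = 3876; 3876 < 7776? YES
  n = 20: C(20, 4) = 4845; 4845 < 7776? YES
  n = 21: C(21, 4) = 5985; 5985 < 7776? YES
  n = 22: C(22, 4) = 7315; 7315 < 7776? YES
  n = 23: C(23, 4) = 8855; 8855 < 7776? NO
  n = 24: C(24, 4) = 10626; 10626 < 7776? NO
The largest n with C(n, 4) < 7776 is n = 22 (where E[X] = 7315/7776 ≈ 0.941). Hence R_6(4) > 22, i.e. R_6(4) ≥ 23.

Largest n = 22; hence R_6(4) > 22.


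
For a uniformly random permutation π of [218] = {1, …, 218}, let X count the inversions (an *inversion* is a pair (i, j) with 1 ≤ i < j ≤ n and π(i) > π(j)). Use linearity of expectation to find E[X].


Write X = Σ X_I over the C(218, 2) = 23653 pairs i < j, with X_I the indicator of one inversion.
There are 23653 indicators.
For each fixed pair i < j, the values π(i) and π(j) are two distinct elements of {1, …, 218} in uniformly random order; by symmetry P[π(i) > π(j)] = 1/2.
By linearity: E[X] = 23653 · (1/2) = C(218, 2) · (1/2) = 23653/2 = 23653/2 ≈ 11826.500000.

E[X] = 23653/2 = 11826.500000.


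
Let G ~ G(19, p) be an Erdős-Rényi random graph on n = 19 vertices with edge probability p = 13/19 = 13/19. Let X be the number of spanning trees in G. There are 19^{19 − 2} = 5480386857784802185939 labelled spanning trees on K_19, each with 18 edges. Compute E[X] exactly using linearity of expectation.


K_19 has 19^{19 − 2} = 5480386857784802185939 labelled spanning trees.
For each such spanning tree H, let X_H = 1 if all 18 edges of H are present in G. Then P[X_H = 1] = p^{18} = (13/19)^{18} = 112455406951957393129/104127350297911241532841.
By linearity: E[X] = Σ_H E[X_H] = 5480386857784802185939 · p^{18} = 5480386857784802185939 · 112455406951957393129/104127350297911241532841 = 112455406951957393129/19.
Numerically: E[X] ≈ 5.92e+18.

E[X] = 5480386857784802185939 · (13/19)^{18} = 112455406951957393129/19 ≈ 5.92e+18.


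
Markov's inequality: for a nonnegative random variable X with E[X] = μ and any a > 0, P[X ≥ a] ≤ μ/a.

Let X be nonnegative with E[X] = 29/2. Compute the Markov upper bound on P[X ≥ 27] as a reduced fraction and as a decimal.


μ = E[X] = 29/2, a = 27.
Markov: P[X ≥ 27] ≤ μ/a = (29/2)/27 = 29/54.
Numerically: ≈ 0.537037.
(Since a = 27 > μ = 14.500000, the bound 29/54 is < 1 and informative.)

P[X ≥ 27] ≤ 29/54 ≈ 0.537037.


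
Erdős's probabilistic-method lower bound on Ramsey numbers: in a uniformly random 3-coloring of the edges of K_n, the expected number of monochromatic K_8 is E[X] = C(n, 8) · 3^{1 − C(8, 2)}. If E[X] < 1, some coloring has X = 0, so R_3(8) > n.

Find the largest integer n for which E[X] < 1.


We need C(n, 8) · 3^{1 − 28} < 1, i.e. C(n, 8) < 3^{28 − 1} = 7625597484987.
Check values of n near the boundary:
  n = 150: C(150, 8) = 5257211409450; 5257211409450 < 7625597484987? YES
  n = 151: C(151, 8) = 5551321138650; 5551321138650 < 7625597484987? YES
  n = 152: C(152, 8) = 5859727868575; 5859727868575 < 7625597484987? YES
  n = 153: C(153, 8) = 6183023199255; 6183023199255 < 7625597484987? YES
  n = 154: C(154, 8) = 6521818990995; 6521818990995 < 7625597484987? YES
  n = 155: C(155, 8) = 6876747915675; 6876747915675 < 7625597484987? YES
  n = 156: C(156, 8) = 7248464019225; 7248464019225 < 7625597484987? YES
  n = 157: C(157, 8) = 7637643295425; 7637643295425 < 7625597484987? NO
  n = 158: C(158, 8) = 8044984271181; 8044984271181 < 7625597484987? NO
The largest n with C(n, 8) < 7625597484987 is n = 156 (where E[X] = 805384891025/847288609443 ≈ 0.95054). Hence R_3(8) > 156, i.e. R_3(8) ≥ 157.

Largest n = 156; hence R_3(8) > 156.


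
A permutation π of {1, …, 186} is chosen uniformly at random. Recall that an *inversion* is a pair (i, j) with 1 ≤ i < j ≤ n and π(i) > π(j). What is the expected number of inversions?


Write X = Σ X_I over the C(186, 2) = 17205 pairs i < j, with X_I the indicator of one inversion.
There are 17205 indicators.
For each fixed pair i < j, the values π(i) and π(j) are two distinct elements of {1, …, 186} in uniformly random order; by symmetry P[π(i) > π(j)] = 1/2.
By linearity: E[X] = 17205 · (1/2) = C(186, 2) · (1/2) = 17205/2 = 17205/2 ≈ 8602.5000.

E[X] = 17205/2 = 8602.5000.


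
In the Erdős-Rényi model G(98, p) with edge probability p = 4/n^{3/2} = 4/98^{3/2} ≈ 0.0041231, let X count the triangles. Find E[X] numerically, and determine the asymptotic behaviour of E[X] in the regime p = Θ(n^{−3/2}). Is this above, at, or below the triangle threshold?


Number of potential triangles: C(98, 3) = 152096.
Each occurs with probability p³ ≈ (0.0041231)³ ≈ 7.0091061e-08.
By linearity: E[X] = C(98, 3)·p³ ≈ 152096 · 7.0091061e-08 ≈ 0.01066.
Since α = 3/2 > 1, p = c/n^{3/2} = o(1/n) is below the triangle threshold p ~ 1/n. Asymptotically E[X] ~ (c³/6)·n^{3(1−α)} = (4³/6)·n^{-1.5} → 0, so by Markov's inequality G has no triangles w.h.p.

E[X] ≈ 0.01066; in regime p = Θ(1/n^{3/2}) E[X] tends to 0 (below the triangle threshold p ~ 1/n).


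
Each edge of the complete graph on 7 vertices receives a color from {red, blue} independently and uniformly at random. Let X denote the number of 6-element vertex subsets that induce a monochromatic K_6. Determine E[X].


Let X = Σ_S X_S over the C(7, 6) = 7 subsets S of size 6, where X_S = 1 if the K_6 on S is monochromatic.
For a fixed S, the K_6 on S has C(6, 2) = 15 edges. P[all 15 edges red] = (1/2)^15, and likewise for blue, so P[monochromatic] = 2·(1/2)^15 = 2^{1 − 15} = 1/16384.
By linearity: E[X] = C(7, 6) · 2^{1 − 15} = 7 · 1/16384 = 7/16384.
Numerically: E[X] ≈ 0.000427.

E[X] = C(7,6)·2^(1−C(6,2)) = 7/16384 ≈ 0.000427.


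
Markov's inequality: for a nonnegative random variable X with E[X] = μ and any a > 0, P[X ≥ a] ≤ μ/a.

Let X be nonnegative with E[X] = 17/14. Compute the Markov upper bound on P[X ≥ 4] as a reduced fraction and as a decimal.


μ = E[X] = 17/14, a = 4.
Markov: P[X ≥ 4] ≤ μ/a = (17/14)/4 = 17/56.
Numerically: ≈ 0.303571.
(Since a = 4 > μ = 1.214286, the bound 17/56 is < 1 and informative.)

P[X ≥ 4] ≤ 17/56 ≈ 0.303571.


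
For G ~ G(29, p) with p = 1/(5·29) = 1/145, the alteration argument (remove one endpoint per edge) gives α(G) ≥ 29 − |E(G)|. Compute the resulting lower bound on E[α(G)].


E[|E(G)|] = C(29, 2)·p = 406 · (1/145) = 14/5.
E[α(G)] ≥ n − E[|E(G)|] = 29 − 14/5 = 131/5.
Numerically: ≈ 26.200.
(This is only a lower bound; the true E[α(G)] may be larger.)

E[α(G)] ≥ 131/5 ≈ 26.200.


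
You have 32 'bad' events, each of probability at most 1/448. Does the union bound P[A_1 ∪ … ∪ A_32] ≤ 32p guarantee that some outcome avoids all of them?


Union bound: P[∪_{i=1}^{32} A_i] ≤ Σ_i P[A_i] ≤ 32·p = 32·(1/448) = 1/14.
Numerically: 1/14 ≈ 0.07143.
Is 1/14 < 1? YES.
Since P[∪ A_i] ≤ 1/14 < 1, the complement has P[∩ A_i^c] ≥ 1 − 1/14 = 13/14 > 0, so some outcome avoids every A_i.

32·p = 1/14 ≈ 0.07143; existence CERTIFIED by the union bound.


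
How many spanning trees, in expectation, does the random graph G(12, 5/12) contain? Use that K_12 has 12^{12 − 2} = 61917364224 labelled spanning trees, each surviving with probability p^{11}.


K_12 has 12^{12 − 2} = 61917364224 labelled spanning trees.
For each such spanning tree H, let X_H = 1 if all 11 edges of H are present in G. Then P[X_H = 1] = p^{11} = (5/12)^{11} = 48828125/743008370688.
By linearity of expectation: E[X] = Σ_H E[X_H] = 61917364224 · p^{11} = 61917364224 · 48828125/743008370688 = 48828125/12.
Numerically: E[X] ≈ 4.069e+06.

E[X] = 61917364224 · (5/12)^{11} = 48828125/12 ≈ 4.069e+06.


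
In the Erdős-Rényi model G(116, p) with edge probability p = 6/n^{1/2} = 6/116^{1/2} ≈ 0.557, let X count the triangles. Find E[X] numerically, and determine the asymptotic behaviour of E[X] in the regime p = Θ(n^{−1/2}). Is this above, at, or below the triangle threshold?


Number of potential triangles: C(116, 3) = 253460.
Each occurs with probability p³ ≈ (0.557)³ ≈ 1.72889e-01.
By linearity: E[X] = C(116, 3)·p³ ≈ 253460 · 1.72889e-01 ≈ 43820.386.
Since α = 1/2 < 1, p = c/n^{1/2} ≫ 1/n is above the triangle threshold p ~ 1/n. Asymptotically E[X] ~ (c³/6)·n^{3(1−α)} = (6³/6)·n^{1.5} → ∞; triangles are abundant w.h.p.

E[X] ≈ 43820.386; in regime p = Θ(1/n^{1/2}) E[X] diverges (above the triangle threshold p ~ 1/n).


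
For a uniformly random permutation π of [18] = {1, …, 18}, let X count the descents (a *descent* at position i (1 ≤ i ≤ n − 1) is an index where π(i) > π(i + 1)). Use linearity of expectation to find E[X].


Write X = Σ X_I over i = 1, …, 17, with X_I the indicator of one descent.
There are 17 indicators.
For each fixed i, the pair (π(i), π(i+1)) is a uniformly random ordered pair of distinct values from {1, …, 18}; by symmetry P[π(i) > π(i+1)] = 1/2.
By linearity: E[X] = 17 · (1/2) = (18 − 1) · (1/2) = 17/2 ≈ 8.500000.

E[X] = 17/2 = 8.500000.


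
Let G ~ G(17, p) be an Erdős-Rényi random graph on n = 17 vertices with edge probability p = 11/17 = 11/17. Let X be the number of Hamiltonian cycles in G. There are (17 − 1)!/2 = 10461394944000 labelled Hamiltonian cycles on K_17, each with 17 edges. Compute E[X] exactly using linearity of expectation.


K_17 has (17 − 1)!/2 = 10461394944000 labelled Hamiltonian cycles.
For each such Hamiltonian cycle H, let X_H = 1 if all 17 edges of H are present in G. Then P[X_H = 1] = p^{17} = (11/17)^{17} = 505447028499293771/827240261886336764177.
Summing the indicators: E[X] = Σ_H E[X_H] = 10461394944000 · p^{17} = 10461394944000 · 505447028499293771/827240261886336764177 = 5287680988402335763510093824000/827240261886336764177.
Numerically: E[X] ≈ 6.392e+09.

E[X] = 10461394944000 · (11/17)^{17} = 5287680988402335763510093824000/827240261886336764177 ≈ 6.392e+09.


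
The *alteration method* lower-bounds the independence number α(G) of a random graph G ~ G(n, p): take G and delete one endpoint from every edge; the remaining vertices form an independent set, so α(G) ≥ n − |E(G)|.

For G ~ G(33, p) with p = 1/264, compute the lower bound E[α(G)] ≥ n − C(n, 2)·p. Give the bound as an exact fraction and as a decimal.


E[|E(G)|] = C(33, 2)·p = 528 · (1/264) = 2.
E[α(G)] ≥ n − E[|E(G)|] = 33 − 2 = 31.
Numerically: ≈ 31.00000.
(This is only a lower bound; the true E[α(G)] may be larger.)

E[α(G)] ≥ 31 ≈ 31.00000.


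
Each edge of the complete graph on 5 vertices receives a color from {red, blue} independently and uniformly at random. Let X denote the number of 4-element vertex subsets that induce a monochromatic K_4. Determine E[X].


Let X = Σ_S X_S over the C(5, 4) = 5 subsets S of size 4, where X_S = 1 if the K_4 on S is monochromatic.
For a fixed S, the K_4 on S has C(4, 2) = 6 edges. P[all 6 edges red] = (1/2)^6, and likewise for blue, so P[monochromatic] = 2·(1/2)^6 = 2^{1 − 6} = 1/32.
By linearity of expectation: E[X] = C(5, 4) · 2^{1 − 6} = 5 · 1/32 = 5/32.
Numerically: E[X] ≈ 0.156.

E[X] = C(5,4)·2^(1−C(4,2)) = 5/32 ≈ 0.156.


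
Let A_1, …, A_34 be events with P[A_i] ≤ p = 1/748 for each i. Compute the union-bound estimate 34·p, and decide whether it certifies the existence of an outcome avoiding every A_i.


Union bound: P[∪_{i=1}^{34} A_i] ≤ Σ_i P[A_i] ≤ 34·p = 34·(1/748) = 1/22.
Numerically: 1/22 ≈ 0.0455.
Is 1/22 < 1? YES.
Since P[∪ A_i] ≤ 1/22 < 1, the complement has P[∩ A_i^c] ≥ 1 − 1/22 = 21/22 > 0, so some outcome avoids every A_i.

34·p = 1/22 ≈ 0.0455; existence CERTIFIED by the union bound.


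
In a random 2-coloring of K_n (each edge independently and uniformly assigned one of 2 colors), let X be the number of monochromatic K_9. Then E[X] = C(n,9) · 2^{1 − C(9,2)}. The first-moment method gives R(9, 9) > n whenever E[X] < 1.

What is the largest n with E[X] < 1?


We need C(n, 9) · 2^{1 − 36} < 1, i.e. C(n, 9) < 2^{36 − 1} = 34359738368.
Check values of n near the boundary:
  n = 64: C(64, 9) = 27540584512; 27540584512 < 34359738368? YES
  n = 65: C(65, 9) = 31966749880; 31966749880 < 34359738368? YES
  n = 66: C(66, 9) = 37014131440; 37014131440 < 34359738368? NO
The largest n with C(n, 9) < 34359738368 is n = 65 (where E[X] = 3995843735/4294967296 ≈ 0.93035). Hence R(9, 9) > 65, i.e. R(9, 9) ≥ 66.

Largest n = 65; hence R(9, 9) > 65.


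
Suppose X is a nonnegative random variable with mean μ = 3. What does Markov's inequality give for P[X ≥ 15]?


μ = E[X] = 3, a = 15.
Markov: P[X ≥ 15] ≤ μ/a = (3)/15 = 1/5.
Numerically: ≈ 0.2000.
(Since a = 15 > μ = 3.0000, the bound 1/5 is < 1 and informative.)

P[X ≥ 15] ≤ 1/5 ≈ 0.2000.


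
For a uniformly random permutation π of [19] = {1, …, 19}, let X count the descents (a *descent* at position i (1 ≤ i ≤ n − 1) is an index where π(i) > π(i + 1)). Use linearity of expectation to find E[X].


Write X = Σ X_I over i = 1, …, 18, with X_I the indicator of one descent.
There are 18 indicators.
For each fixed i, the pair (π(i), π(i+1)) is a uniformly random ordered pair of distinct values from {1, …, 19}; by symmetry P[π(i) > π(i+1)] = 1/2.
By linearity: E[X] = 18 · (1/2) = (19 − 1) · (1/2) = 9 ≈ 9.000000.

E[X] = 9 = 9.000000.


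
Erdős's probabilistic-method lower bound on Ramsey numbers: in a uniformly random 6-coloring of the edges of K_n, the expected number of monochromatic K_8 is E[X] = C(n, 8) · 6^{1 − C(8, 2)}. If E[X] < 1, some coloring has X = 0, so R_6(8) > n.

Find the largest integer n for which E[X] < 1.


We need C(n, 8) · 6^{1 − 28} < 1, i.e. C(n, 8) < 6^{28 − 1} = 1023490369077469249536.
Check values of n near the boundary:
  n = 1594: C(1594, 8) = 1015652773590544255167; 1015652773590544255167 < 1023490369077469249536? YES
  n = 1595: C(1595, 8) = 1020772636343363633895; 1020772636343363633895 < 1023490369077469249536? YES
  n = 1596: C(1596, 8) = 1025915067760710553965; 1025915067760710553965 < 1023490369077469249536? NO
  n = 1597: C(1597, 8) = 1031080153060953275445; 1031080153060953275445 < 1023490369077469249536? NO
The largest n with C(n, 8) < 1023490369077469249536 is n = 1595 (where E[X] = 113419181815929292655/113721152119718805504 ≈ 0.9973). Hence R_6(8) > 1595, i.e. R_6(8) ≥ 1596.

Largest n = 1595; hence R_6(8) > 1595.


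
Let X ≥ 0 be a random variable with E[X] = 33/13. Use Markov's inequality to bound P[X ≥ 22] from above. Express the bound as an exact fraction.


μ = E[X] = 33/13, a = 22.
Markov: P[X ≥ 22] ≤ μ/a = (33/13)/22 = 3/26.
Numerically: ≈ 0.1154.
(Since a = 22 > μ = 2.5385, the bound 3/26 is < 1 and informative.)

P[X ≥ 22] ≤ 3/26 ≈ 0.1154.


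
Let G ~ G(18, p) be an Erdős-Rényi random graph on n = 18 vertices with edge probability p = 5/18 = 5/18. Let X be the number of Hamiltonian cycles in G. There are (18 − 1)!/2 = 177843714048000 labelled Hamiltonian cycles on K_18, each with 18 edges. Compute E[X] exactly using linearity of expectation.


K_18 has (18 − 1)!/2 = 177843714048000 labelled Hamiltonian cycles.
For each such Hamiltonian cycle H, let X_H = 1 if all 18 edges of H are present in G. Then P[X_H = 1] = p^{18} = (5/18)^{18} = 3814697265625/39346408075296537575424.
By linearity: E[X] = Σ_H E[X_H] = 177843714048000 · p^{18} = 177843714048000 · 3814697265625/39346408075296537575424 = 56800365447998046875/3294258113514384.
Numerically: E[X] ≈ 1.72e+04.

E[X] = 177843714048000 · (5/18)^{18} = 56800365447998046875/3294258113514384 ≈ 1.72e+04.


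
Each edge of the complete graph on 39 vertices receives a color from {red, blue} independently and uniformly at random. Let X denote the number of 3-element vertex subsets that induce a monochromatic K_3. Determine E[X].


Let X = Σ_S X_S over the C(39, 3) = 9139 subsets S of size 3, where X_S = 1 if the K_3 on S is monochromatic.
For a fixed S, the K_3 on S has C(3, 2) = 3 edges. P[all 3 edges red] = (1/2)^3, and likewise for blue, so P[monochromatic] = 2·(1/2)^3 = 2^{1 − 3} = 1/4.
By linearity of expectation: E[X] = C(39, 3) · 2^{1 − 3} = 9139 · 1/4 = 9139/4.
Numerically: E[X] ≈ 2284.75000.

E[X] = C(39,3)·2^(1−C(3,2)) = 9139/4 ≈ 2284.75000.


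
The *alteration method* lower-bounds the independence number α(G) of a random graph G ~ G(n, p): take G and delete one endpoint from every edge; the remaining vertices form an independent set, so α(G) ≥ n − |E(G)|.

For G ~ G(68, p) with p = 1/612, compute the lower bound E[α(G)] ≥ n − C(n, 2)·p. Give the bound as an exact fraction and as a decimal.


E[|E(G)|] = C(68, 2)·p = 2278 · (1/612) = 67/18.
E[α(G)] ≥ n − E[|E(G)|] = 68 − 67/18 = 1157/18.
Numerically: ≈ 64.2778.
(This is only a lower bound; the true E[α(G)] may be larger.)

E[α(G)] ≥ 1157/18 ≈ 64.2778.


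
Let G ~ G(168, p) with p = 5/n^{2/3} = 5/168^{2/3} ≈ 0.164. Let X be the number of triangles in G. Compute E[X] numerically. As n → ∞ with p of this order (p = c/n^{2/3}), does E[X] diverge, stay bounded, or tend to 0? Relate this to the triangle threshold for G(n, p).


Number of potential triangles: C(168, 3) = 776216.
Each occurs with probability p³ ≈ (0.164)³ ≈ 4.42885e-03.
By linearity: E[X] = C(168, 3)·p³ ≈ 776216 · 4.42885e-03 ≈ 3437.748.
Since α = 2/3 < 1, p = c/n^{2/3} ≫ 1/n is above the triangle threshold p ~ 1/n. Asymptotically E[X] ~ (c³/6)·n^{3(1−α)} = (5³/6)·n^{1} → ∞; triangles are abundant w.h.p.

E[X] ≈ 3437.748; in regime p = Θ(1/n^{2/3}) E[X] diverges (above the triangle threshold p ~ 1/n).


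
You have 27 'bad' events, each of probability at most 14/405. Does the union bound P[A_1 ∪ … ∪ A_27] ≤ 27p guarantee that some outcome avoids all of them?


Union bound: P[∪_{i=1}^{27} A_i] ≤ Σ_i P[A_i] ≤ 27·p = 27·(14/405) = 14/15.
Numerically: 14/15 ≈ 0.9333333.
Is 14/15 < 1? YES.
Since P[∪ A_i] ≤ 14/15 < 1, the complement has P[∩ A_i^c] ≥ 1 − 14/15 = 1/15 > 0, so some outcome avoids every A_i.

27·p = 14/15 ≈ 0.9333333; existence CERTIFIED by the union bound.


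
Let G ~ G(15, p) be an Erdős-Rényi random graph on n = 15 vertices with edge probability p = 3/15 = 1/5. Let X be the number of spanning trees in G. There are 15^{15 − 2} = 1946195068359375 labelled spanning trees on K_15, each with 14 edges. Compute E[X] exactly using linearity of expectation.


K_15 has 15^{15 − 2} = 1946195068359375 labelled spanning trees.
For each such spanning tree H, let X_H = 1 if all 14 edges of H are present in G. Then P[X_H = 1] = p^{14} = (1/5)^{14} = 1/6103515625.
By linearity of expectation: E[X] = Σ_H E[X_H] = 1946195068359375 · p^{14} = 1946195068359375 · 1/6103515625 = 1594323/5.
Numerically: E[X] ≈ 3.19e+05.

E[X] = 1946195068359375 · (1/5)^{14} = 1594323/5 ≈ 3.19e+05.


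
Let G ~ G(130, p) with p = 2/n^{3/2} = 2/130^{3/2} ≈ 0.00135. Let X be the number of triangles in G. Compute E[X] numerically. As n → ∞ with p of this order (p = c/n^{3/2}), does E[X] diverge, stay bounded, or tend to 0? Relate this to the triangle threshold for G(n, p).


Number of potential triangles: C(130, 3) = 357760.
Each occurs with probability p³ ≈ (0.00135)³ ≈ 2.45666e-09.
By linearity: E[X] = C(130, 3)·p³ ≈ 357760 · 2.45666e-09 ≈ 0.001.
Since α = 3/2 > 1, p = c/n^{3/2} = o(1/n) is below the triangle threshold p ~ 1/n. Asymptotically E[X] ~ (c³/6)·n^{3(1−α)} = (2³/6)·n^{-1.5} → 0, so by Markov's inequality G has no triangles w.h.p.

E[X] ≈ 0.001; in regime p = Θ(1/n^{3/2}) E[X] tends to 0 (below the triangle threshold p ~ 1/n).


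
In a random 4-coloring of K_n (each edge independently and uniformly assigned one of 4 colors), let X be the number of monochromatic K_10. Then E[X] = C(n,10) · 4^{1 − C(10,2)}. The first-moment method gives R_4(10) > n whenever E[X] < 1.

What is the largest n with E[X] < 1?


We need C(n, 10) · 4^{1 − 45} < 1, i.e. C(n, 10) < 4^{45 − 1} = 309485009821345068724781056.
Check values of n near the boundary:
  n = 2022: C(2022, 10) = 307870445231474093395937796; 307870445231474093395937796 < 309485009821345068724781056? YES
  n = 2023: C(2023, 10) = 309399856285778485315440716; 309399856285778485315440716 < 309485009821345068724781056? YES
  n = 2024: C(2024, 10) = 310936101848269937576192656; 310936101848269937576192656 < 309485009821345068724781056? NO
  n = 2025: C(2025, 10) = 312479209053472269772600560; 312479209053472269772600560 < 309485009821345068724781056? NO
  n = 2026: C(2026, 10) = 314029205130126398094885285; 314029205130126398094885285 < 309485009821345068724781056? NO
The largest n with C(n, 10) < 309485009821345068724781056 is n = 2023 (where E[X] = 77349964071444621328860179/77371252455336267181195264 ≈ 0.999725). Hence R_4(10) > 2023, i.e. R_4(10) ≥ 2024.

Largest n = 2023; hence R_4(10) > 2023.


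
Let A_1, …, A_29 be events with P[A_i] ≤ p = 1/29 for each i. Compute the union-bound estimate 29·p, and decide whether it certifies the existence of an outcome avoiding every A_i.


Union bound: P[∪_{i=1}^{29} A_i] ≤ Σ_i P[A_i] ≤ 29·p = 29·(1/29) = 1.
Numerically: 1 ≈ 1.000.
Is 1 < 1? NO.
Since the bound 1 is ≥ 1, the union bound is uninformative here; it does NOT by itself certify existence.

29·p = 1 ≈ 1.000; existence NOT certified by the union bound.


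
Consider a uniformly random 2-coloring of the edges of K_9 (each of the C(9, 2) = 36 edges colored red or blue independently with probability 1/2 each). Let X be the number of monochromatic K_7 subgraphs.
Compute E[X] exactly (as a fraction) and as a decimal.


Let X = Σ_S X_S over the C(9, 7) = 36 subsets S of size 7, where X_S = 1 if the K_7 on S is monochromatic.
For a fixed S, the K_7 on S has C(7, 2) = 21 edges. P[all 21 edges red] = (1/2)^21, and likewise for blue, so P[monochromatic] = 2·(1/2)^21 = 2^{1 − 21} = 1/1048576.
By linearity of expectation: E[X] = C(9, 7) · 2^{1 − 21} = 36 · 1/1048576 = 9/262144.
Numerically: E[X] ≈ 0.000.

E[X] = C(9,7)·2^(1−C(7,2)) = 9/262144 ≈ 0.000.


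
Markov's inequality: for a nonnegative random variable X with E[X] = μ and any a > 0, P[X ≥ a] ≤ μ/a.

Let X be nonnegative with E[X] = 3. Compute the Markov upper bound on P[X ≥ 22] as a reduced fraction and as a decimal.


μ = E[X] = 3, a = 22.
Markov: P[X ≥ 22] ≤ μ/a = (3)/22 = 3/22.
Numerically: ≈ 0.13636.
(Since a = 22 > μ = 3.00000, the bound 3/22 is < 1 and informative.)

P[X ≥ 22] ≤ 3/22 ≈ 0.13636.


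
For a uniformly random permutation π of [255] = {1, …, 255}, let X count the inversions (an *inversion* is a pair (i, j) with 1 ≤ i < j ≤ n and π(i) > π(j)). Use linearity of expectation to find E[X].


Write X = Σ X_I over the C(255, 2) = 32385 pairs i < j, with X_I the indicator of one inversion.
There are 32385 indicators.
For each fixed pair i < j, the values π(i) and π(j) are two distinct elements of {1, …, 255} in uniformly random order; by symmetry P[π(i) > π(j)] = 1/2.
By linearity: E[X] = 32385 · (1/2) = C(255, 2) · (1/2) = 32385/2 = 32385/2 ≈ 16192.5000.

E[X] = 32385/2 = 16192.5000.


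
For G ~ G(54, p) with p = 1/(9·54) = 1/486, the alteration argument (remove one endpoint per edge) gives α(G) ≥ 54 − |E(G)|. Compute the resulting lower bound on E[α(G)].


E[|E(G)|] = C(54, 2)·p = 1431 · (1/486) = 53/18.
E[α(G)] ≥ n − E[|E(G)|] = 54 − 53/18 = 919/18.
Numerically: ≈ 51.056.
(This is only a lower bound; the true E[α(G)] may be larger.)

E[α(G)] ≥ 919/18 ≈ 51.056.


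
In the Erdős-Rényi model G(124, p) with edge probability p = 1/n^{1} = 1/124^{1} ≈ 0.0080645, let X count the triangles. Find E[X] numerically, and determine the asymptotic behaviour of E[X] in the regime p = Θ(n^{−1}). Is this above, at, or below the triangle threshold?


Number of potential triangles: C(124, 3) = 310124.
Each occurs with probability p³ ≈ (0.0080645)³ ≈ 5.2448726e-07.
By linearity: E[X] = C(124, 3)·p³ ≈ 310124 · 5.2448726e-07 ≈ 0.16266.
Here α = 1, so p = 1/n is exactly at the triangle threshold p ~ 1/n. Asymptotically E[X] → c³/6 = 1³/6 = 1/6 ≈ 0.16667, a bounded constant. In this regime the triangle count is asymptotically Poisson(c³/6).

E[X] ≈ 0.16266; in regime p = Θ(1/n^{1}) E[X] stays bounded (at the triangle threshold p ~ 1/n).


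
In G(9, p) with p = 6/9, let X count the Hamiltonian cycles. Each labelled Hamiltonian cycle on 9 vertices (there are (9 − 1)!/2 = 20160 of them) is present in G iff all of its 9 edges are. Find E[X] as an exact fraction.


K_9 has (9 − 1)!/2 = 20160 labelled Hamiltonian cycles.
For each such Hamiltonian cycle H, let X_H = 1 if all 9 edges of H are present in G. Then P[X_H = 1] = p^{9} = (2/3)^{9} = 512/19683.
Summing the indicators: E[X] = Σ_H E[X_H] = 20160 · p^{9} = 20160 · 512/19683 = 1146880/2187.
Numerically: E[X] ≈ 524.4.

E[X] = 20160 · (2/3)^{9} = 1146880/2187 ≈ 524.4.


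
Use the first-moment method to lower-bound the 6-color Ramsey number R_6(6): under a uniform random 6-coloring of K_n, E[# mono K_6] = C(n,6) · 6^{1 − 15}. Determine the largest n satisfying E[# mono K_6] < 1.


We need C(n, 6) · 6^{1 − 15} < 1, i.e. C(n, 6) < 6^{15 − 1} = 78364164096.
Check values of n near the boundary:
  n = 195: C(195, 6) = 70656049360; 70656049360 < 78364164096? YES
  n = 196: C(196, 6) = 72887293024; 72887293024 < 78364164096? YES
  n = 197: C(197, 6) = 75176946208; 75176946208 < 78364164096? YES
  n = 198: C(198, 6) = 77526225777; 77526225777 < 78364164096? YES
  n = 199: C(199, 6) = 79936367511; 79936367511 < 78364164096? NO
  n = 200: C(200, 6) = 82408626300; 82408626300 < 78364164096? NO
The largest n with C(n, 6) < 78364164096 is n = 198 (where E[X] = 25842075259/26121388032 ≈ 0.9893). Hence R_6(6) > 198, i.e. R_6(6) ≥ 199.

Largest n = 198; hence R_6(6) > 198.


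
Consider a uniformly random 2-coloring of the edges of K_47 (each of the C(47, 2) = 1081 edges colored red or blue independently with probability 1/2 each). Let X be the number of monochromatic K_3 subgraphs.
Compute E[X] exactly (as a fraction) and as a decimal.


Let X = Σ_S X_S over the C(47, 3) = 16215 subsets S of size 3, where X_S = 1 if the K_3 on S is monochromatic.
For a fixed S, the K_3 on S has C(3, 2) = 3 edges. P[all 3 edges red] = (1/2)^3, and likewise for blue, so P[monochromatic] = 2·(1/2)^3 = 2^{1 − 3} = 1/4.
By linearity: E[X] = C(47, 3) · 2^{1 − 3} = 16215 · 1/4 = 16215/4.
Numerically: E[X] ≈ 4053.75000.

E[X] = C(47,3)·2^(1−C(3,2)) = 16215/4 ≈ 4053.75000.


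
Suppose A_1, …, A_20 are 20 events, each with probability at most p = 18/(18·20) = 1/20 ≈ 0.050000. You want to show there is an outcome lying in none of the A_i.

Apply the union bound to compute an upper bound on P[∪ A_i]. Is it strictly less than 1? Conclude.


Union bound: P[∪_{i=1}^{20} A_i] ≤ Σ_i P[A_i] ≤ 20·p = 20·(1/20) = 1.
Numerically: 1 ≈ 1.000000.
Is 1 < 1? NO.
Since the bound 1 is ≥ 1, the union bound is uninformative here; it does NOT by itself certify existence.

20·p = 1 ≈ 1.000000; existence NOT certified by the union bound.


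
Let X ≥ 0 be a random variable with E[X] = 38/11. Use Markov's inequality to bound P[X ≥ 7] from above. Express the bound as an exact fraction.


μ = E[X] = 38/11, a = 7.
Markov: P[X ≥ 7] ≤ μ/a = (38/11)/7 = 38/77.
Numerically: ≈ 0.4935.
(Since a = 7 > μ = 3.4545, the bound 38/77 is < 1 and informative.)

P[X ≥ 7] ≤ 38/77 ≈ 0.4935.


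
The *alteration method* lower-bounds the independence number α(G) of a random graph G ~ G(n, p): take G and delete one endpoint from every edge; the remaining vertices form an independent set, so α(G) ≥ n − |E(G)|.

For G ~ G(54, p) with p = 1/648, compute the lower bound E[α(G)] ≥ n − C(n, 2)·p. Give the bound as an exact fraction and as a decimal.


E[|E(G)|] = C(54, 2)·p = 1431 · (1/648) = 53/24.
E[α(G)] ≥ n − E[|E(G)|] = 54 − 53/24 = 1243/24.
Numerically: ≈ 51.79167.
(This is only a lower bound; the true E[α(G)] may be larger.)

E[α(G)] ≥ 1243/24 ≈ 51.79167.


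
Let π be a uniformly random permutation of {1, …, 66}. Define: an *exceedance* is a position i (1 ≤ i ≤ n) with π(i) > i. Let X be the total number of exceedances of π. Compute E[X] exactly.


Write X = Σ_{i=1}^{66} X_i, where X_i = 1_{π(i) > i}.
For each fixed i, π(i) is uniform over {1, …, 66} (marginal of a uniform permutation), so P[π(i) > i] = (n − i)/n. Summing: Σ_{i=1}^{66} (n − i)/n = (0 + 1 + … + 65)/66 = 66(66 − 1)/(2·66) = (66 − 1)/2.
Hence E[X] = Σ_{i=1}^{66} (66 − i)/66 = 65/2 ≈ 32.50000.

E[X] = 65/2 = 32.50000.


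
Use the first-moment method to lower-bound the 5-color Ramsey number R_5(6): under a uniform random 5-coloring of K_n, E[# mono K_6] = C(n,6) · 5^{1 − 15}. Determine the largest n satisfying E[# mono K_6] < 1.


We need C(n, 6) · 5^{1 − 15} < 1, i.e. C(n, 6) < 5^{15 − 1} = 6103515625.
Check values of n near the boundary:
  n = 127: C(127, 6) = 5169379425; 5169379425 < 6103515625? YES
  n = 128: C(128, 6) = 5423611200; 5423611200 < 6103515625? YES
  n = 129: C(129, 6) = 5688177600; 5688177600 < 6103515625? YES
  n = 130: C(130, 6) = 5963412000; 5963412000 < 6103515625? YES
  n = 131: C(131, 6) = 6249655776; 6249655776 < 6103515625? NO
  n = 132: C(132, 6) = 6547258432; 6547258432 < 6103515625? NO
  n = 133: C(133, 6) = 6856577728; 6856577728 < 6103515625? NO
The largest n with C(n, 6) < 6103515625 is n = 130 (where E[X] = 47707296/48828125 ≈ 0.97705). Hence R_5(6) > 130, i.e. R_5(6) ≥ 131.

Largest n = 130; hence R_5(6) > 130.


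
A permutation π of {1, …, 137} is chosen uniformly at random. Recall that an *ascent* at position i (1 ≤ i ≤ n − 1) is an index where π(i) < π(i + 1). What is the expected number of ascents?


Write X = Σ X_I over i = 1, …, 136, with X_I the indicator of one ascent.
There are 136 indicators.
For each fixed i, the pair (π(i), π(i+1)) is a uniformly random ordered pair of distinct values from {1, …, 137}; by symmetry P[π(i) < π(i+1)] = 1/2.
By linearity: E[X] = 136 · (1/2) = (137 − 1) · (1/2) = 68 ≈ 68.00000.

E[X] = 68 = 68.00000.


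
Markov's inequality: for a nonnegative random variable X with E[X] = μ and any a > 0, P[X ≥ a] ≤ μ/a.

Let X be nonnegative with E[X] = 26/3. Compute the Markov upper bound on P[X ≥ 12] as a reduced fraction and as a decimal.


μ = E[X] = 26/3, a = 12.
Markov: P[X ≥ 12] ≤ μ/a = (26/3)/12 = 13/18.
Numerically: ≈ 0.72222.
(Since a = 12 > μ = 8.66667, the bound 13/18 is < 1 and informative.)

P[X ≥ 12] ≤ 13/18 ≈ 0.72222.


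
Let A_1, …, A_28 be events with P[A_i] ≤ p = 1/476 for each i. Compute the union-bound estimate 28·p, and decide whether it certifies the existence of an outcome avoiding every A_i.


Union bound: P[∪_{i=1}^{28} A_i] ≤ Σ_i P[A_i] ≤ 28·p = 28·(1/476) = 1/17.
Numerically: 1/17 ≈ 0.0588235.
Is 1/17 < 1? YES.
Since P[∪ A_i] ≤ 1/17 < 1, the complement has P[∩ A_i^c] ≥ 1 − 1/17 = 16/17 > 0, so some outcome avoids every A_i.

28·p = 1/17 ≈ 0.0588235; existence CERTIFIED by the union bound.


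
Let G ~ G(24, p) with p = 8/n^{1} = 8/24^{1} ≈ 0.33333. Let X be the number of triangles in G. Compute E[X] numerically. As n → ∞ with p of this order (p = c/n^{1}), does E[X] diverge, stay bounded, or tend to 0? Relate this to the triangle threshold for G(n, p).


Number of potential triangles: C(24, 3) = 2024.
Each occurs with probability p³ ≈ (0.33333)³ ≈ 3.7037037e-02.
By linearity: E[X] = C(24, 3)·p³ ≈ 2024 · 3.7037037e-02 ≈ 74.96296.
Here α = 1, so p = 8/n is exactly at the triangle threshold p ~ 1/n. Asymptotically E[X] → c³/6 = 8³/6 = 256/3 ≈ 85.33333, a bounded constant. In this regime the triangle count is asymptotically Poisson(c³/6).

E[X] ≈ 74.96296; in regime p = Θ(1/n^{1}) E[X] stays bounded (at the triangle threshold p ~ 1/n).


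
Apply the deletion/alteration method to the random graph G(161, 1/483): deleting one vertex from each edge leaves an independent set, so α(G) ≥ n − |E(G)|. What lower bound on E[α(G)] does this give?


E[|E(G)|] = C(161, 2)·p = 12880 · (1/483) = 80/3.
E[α(G)] ≥ n − E[|E(G)|] = 161 − 80/3 = 403/3.
Numerically: ≈ 134.33333.
(This is only a lower bound; the true E[α(G)] may be larger.)

E[α(G)] ≥ 403/3 ≈ 134.33333.


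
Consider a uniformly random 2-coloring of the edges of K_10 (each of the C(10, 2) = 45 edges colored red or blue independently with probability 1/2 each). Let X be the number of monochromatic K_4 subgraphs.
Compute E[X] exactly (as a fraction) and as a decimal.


Let X = Σ_S X_S over the C(10, 4) = 210 subsets S of size 4, where X_S = 1 if the K_4 on S is monochromatic.
For a fixed S, the K_4 on S has C(4, 2) = 6 edges. P[all 6 edges red] = (1/2)^6, and likewise for blue, so P[monochromatic] = 2·(1/2)^6 = 2^{1 − 6} = 1/32.
Summing: E[X] = C(10, 4) · 2^{1 − 6} = 210 · 1/32 = 105/16.
Numerically: E[X] ≈ 6.56250.

E[X] = C(10,4)·2^(1−C(4,2)) = 105/16 ≈ 6.56250.


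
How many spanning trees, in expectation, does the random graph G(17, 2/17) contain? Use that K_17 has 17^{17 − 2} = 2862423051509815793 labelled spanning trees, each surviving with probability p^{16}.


K_17 has 17^{17 − 2} = 2862423051509815793 labelled spanning trees.
For each such spanning tree H, let X_H = 1 if all 16 edges of H are present in G. Then P[X_H = 1] = p^{16} = (2/17)^{16} = 65536/48661191875666868481.
By linearity: E[X] = Σ_H E[X_H] = 2862423051509815793 · p^{16} = 2862423051509815793 · 65536/48661191875666868481 = 65536/17.
Numerically: E[X] ≈ 3855.1.

E[X] = 2862423051509815793 · (2/17)^{16} = 65536/17 ≈ 3855.1.


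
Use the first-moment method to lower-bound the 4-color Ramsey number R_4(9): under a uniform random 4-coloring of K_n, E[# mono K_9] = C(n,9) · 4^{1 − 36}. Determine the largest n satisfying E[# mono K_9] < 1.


We need C(n, 9) · 4^{1 − 36} < 1, i.e. C(n, 9) < 4^{36 − 1} = 1180591620717411303424.
Check values of n near the boundary:
  n = 913: C(913, 9) = 1167605542753639808390; 1167605542753639808390 < 1180591620717411303424? YES
  n = 914: C(914, 9) = 1179217089587653905932; 1179217089587653905932 < 1180591620717411303424? YES
  n = 915: C(915, 9) = 1190931166636537885130; 1190931166636537885130 < 1180591620717411303424? NO
The largest n with C(n, 9) < 1180591620717411303424 is n = 914 (where E[X] = 294804272396913476483/295147905179352825856 ≈ 0.99884). Hence R_4(9) > 914, i.e. R_4(9) ≥ 915.

Largest n = 914; hence R_4(9) > 914.
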